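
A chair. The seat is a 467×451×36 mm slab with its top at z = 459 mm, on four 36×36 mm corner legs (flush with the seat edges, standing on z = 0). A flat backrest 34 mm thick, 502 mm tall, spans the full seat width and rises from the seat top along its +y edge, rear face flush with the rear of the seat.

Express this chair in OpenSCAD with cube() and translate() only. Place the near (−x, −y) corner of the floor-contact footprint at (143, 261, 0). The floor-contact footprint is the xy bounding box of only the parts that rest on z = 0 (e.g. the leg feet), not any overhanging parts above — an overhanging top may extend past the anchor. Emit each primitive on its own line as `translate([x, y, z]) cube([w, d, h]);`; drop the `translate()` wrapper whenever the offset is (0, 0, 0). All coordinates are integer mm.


// leg_h = 459 - 36 = 423
translate([143, 261, 423]) cube([467, 451, 36]);
translate([143, 261, 0]) cube([36, 36, 423]);
translate([574, 261, 0]) cube([36, 36, 423]);
translate([143, 676, 0]) cube([36, 36, 423]);
translate([574, 676, 0]) cube([36, 36, 423]);
translate([143, 678, 459]) cube([467, 34, 502]);


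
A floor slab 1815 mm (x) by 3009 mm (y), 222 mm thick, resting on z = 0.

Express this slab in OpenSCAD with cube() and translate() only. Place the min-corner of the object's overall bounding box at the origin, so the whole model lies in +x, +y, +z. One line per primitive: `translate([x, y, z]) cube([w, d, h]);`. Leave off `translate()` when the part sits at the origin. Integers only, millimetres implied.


cube([1815, 3009, 222]);


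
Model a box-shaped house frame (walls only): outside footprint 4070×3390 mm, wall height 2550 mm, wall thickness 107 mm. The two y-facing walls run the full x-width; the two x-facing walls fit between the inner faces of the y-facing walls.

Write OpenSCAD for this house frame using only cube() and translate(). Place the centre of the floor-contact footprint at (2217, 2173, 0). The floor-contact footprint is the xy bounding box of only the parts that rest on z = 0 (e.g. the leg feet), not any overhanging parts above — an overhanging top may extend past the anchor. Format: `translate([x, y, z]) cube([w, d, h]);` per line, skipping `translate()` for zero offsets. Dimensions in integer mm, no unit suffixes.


translate([182, 478, 0]) cube([4070, 107, 2550]);
translate([182, 3761, 0]) cube([4070, 107, 2550]);
translate([182, 585, 0]) cube([107, 3176, 2550]);
translate([4145, 585, 0]) cube([107, 3176, 2550]);


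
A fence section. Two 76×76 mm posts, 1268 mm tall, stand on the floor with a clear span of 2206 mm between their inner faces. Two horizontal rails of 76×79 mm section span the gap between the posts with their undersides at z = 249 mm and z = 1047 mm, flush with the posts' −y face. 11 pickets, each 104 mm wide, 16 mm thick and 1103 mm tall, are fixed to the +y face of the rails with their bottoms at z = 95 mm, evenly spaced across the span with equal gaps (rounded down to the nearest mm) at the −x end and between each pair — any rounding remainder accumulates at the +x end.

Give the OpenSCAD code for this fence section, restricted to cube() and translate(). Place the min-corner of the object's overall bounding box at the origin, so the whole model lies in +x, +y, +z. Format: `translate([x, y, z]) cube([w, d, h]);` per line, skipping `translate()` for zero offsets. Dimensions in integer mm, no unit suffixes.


cube([76, 76, 1268]);
translate([2282, 0, 0]) cube([76, 76, 1268]);
translate([76, 0, 249]) cube([2206, 76, 79]);
translate([76, 0, 1047]) cube([2206, 76, 79]);
translate([164, 76, 95]) cube([104, 16, 1103]);
translate([356, 76, 95]) cube([104, 16, 1103]);
translate([548, 76, 95]) cube([104, 16, 1103]);
translate([740, 76, 95]) cube([104, 16, 1103]);
translate([932, 76, 95]) cube([104, 16, 1103]);
translate([1124, 76, 95]) cube([104, 16, 1103]);
translate([1316, 76, 95]) cube([104, 16, 1103]);
translate([1508, 76, 95]) cube([104, 16, 1103]);
translate([1700, 76, 95]) cube([104, 16, 1103]);
translate([1892, 76, 95]) cube([104, 16, 1103]);
translate([2084, 76, 95]) cube([104, 16, 1103]);


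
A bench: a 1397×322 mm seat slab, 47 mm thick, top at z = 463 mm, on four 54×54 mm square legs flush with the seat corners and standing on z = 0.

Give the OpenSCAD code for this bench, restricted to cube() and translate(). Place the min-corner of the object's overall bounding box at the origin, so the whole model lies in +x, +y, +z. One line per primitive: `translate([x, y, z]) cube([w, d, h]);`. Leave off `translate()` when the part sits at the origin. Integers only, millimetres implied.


// leg_h = 463 − 47 = 416
translate([0, 0, 416]) cube([1397, 322, 47]);
cube([54, 54, 416]);
translate([0, 268, 0]) cube([54, 54, 416]);
translate([1343, 0, 0]) cube([54, 54, 416]);
translate([1343, 268, 0]) cube([54, 54, 416]);


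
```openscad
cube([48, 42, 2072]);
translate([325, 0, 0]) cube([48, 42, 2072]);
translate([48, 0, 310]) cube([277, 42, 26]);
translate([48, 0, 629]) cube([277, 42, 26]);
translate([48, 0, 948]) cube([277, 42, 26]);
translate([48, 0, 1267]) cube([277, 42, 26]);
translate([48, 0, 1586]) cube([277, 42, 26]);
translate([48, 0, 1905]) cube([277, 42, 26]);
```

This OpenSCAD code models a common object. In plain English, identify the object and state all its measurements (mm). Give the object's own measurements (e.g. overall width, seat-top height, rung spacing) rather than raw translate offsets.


A straight ladder. Two 48×42 mm vertical rails, 2072 mm tall, stand 373 mm apart (outside-to-outside) with their front faces coplanar on the −y side. 6 rungs, each 42 mm deep and 26 mm tall, span between the inner faces of the rails, front faces flush with the rails. The lowest rung's underside is at z = 310 mm and rungs are spaced 319 mm apart (underside to underside).


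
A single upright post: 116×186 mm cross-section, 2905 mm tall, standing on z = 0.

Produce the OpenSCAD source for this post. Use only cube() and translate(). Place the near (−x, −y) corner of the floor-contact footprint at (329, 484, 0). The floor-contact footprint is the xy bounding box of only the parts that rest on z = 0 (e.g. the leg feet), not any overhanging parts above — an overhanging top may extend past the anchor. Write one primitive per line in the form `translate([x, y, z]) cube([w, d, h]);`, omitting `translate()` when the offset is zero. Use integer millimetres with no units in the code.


translate([329, 484, 0]) cube([116, 186, 2905]);


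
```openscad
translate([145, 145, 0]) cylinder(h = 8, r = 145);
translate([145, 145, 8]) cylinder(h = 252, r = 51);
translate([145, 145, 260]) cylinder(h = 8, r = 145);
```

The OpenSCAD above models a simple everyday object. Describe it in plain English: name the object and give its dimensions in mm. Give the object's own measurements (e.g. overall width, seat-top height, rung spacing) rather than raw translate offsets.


A spool: two coaxial disc flanges of radius 145 mm and thickness 8 mm, joined by a core cylinder of radius 51 mm and height 252 mm. The lower flange rests on z = 0 and the three cylinders share a vertical axis.


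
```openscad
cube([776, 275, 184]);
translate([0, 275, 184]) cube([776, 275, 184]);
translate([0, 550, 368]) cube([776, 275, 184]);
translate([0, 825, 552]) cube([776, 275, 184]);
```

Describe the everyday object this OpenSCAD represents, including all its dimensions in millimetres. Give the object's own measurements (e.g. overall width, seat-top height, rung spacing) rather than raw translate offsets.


A straight staircase of 4 solid steps. Each step is 776 mm wide (x), 275 mm deep (y, the going) and 184 mm tall (the rise). The first step rests on the floor; each subsequent step sits one going further in +y and one rise higher in +z, directly behind and above the previous step with no overlap.


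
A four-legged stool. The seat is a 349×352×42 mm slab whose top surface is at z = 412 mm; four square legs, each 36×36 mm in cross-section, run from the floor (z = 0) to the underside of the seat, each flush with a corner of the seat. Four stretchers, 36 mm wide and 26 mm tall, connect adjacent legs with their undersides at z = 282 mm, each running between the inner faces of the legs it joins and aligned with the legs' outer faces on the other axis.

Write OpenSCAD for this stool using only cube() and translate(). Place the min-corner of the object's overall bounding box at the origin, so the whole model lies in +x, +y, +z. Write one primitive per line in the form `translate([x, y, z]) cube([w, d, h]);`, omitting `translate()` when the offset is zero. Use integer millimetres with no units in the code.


translate([0, 0, 370]) cube([349, 352, 42]);
cube([36, 36, 370]);
translate([313, 0, 0]) cube([36, 36, 370]);
translate([0, 316, 0]) cube([36, 36, 370]);
translate([313, 316, 0]) cube([36, 36, 370]);
translate([36, 0, 282]) cube([277, 36, 26]);
translate([36, 316, 282]) cube([277, 36, 26]);
translate([0, 36, 282]) cube([36, 280, 26]);
translate([313, 36, 282]) cube([36, 280, 26]);


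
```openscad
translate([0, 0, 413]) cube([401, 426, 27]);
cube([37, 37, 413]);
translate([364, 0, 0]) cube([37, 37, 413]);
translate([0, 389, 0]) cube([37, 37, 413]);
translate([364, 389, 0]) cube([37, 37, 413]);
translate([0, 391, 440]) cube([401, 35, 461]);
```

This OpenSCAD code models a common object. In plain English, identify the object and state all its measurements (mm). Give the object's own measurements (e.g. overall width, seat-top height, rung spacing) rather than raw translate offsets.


A chair. The seat is a 401×426×27 mm slab with its top at z = 440 mm, on four 37×37 mm corner legs (flush with the seat edges, standing on z = 0). A flat backrest 35 mm thick, 461 mm tall, spans the full seat width and rises from the seat top along its +y edge, rear face flush with the rear of the seat.


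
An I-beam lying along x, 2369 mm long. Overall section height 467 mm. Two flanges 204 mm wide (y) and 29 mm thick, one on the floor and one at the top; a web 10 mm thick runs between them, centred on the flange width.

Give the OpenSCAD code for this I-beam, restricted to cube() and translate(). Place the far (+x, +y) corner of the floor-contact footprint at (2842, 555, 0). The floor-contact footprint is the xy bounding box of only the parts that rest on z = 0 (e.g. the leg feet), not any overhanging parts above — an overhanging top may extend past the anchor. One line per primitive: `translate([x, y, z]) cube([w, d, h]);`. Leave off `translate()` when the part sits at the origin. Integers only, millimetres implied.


translate([473, 351, 0]) cube([2369, 204, 29]);
translate([473, 448, 29]) cube([2369, 10, 409]);
translate([473, 351, 438]) cube([2369, 204, 29]);


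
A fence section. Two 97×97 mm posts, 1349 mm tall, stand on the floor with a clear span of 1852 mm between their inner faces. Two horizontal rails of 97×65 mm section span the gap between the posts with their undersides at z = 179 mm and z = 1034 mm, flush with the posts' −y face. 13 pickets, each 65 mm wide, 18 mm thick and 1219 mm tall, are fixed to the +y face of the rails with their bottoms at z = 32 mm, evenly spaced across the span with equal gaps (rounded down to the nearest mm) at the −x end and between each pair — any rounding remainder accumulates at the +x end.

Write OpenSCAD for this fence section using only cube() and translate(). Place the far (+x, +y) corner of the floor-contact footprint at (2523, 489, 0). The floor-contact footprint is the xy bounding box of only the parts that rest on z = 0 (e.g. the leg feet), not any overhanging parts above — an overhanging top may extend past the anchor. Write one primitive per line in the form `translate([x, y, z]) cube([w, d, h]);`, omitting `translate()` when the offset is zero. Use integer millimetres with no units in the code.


translate([477, 392, 0]) cube([97, 97, 1349]);
translate([2426, 392, 0]) cube([97, 97, 1349]);
translate([574, 392, 179]) cube([1852, 97, 65]);
translate([574, 392, 1034]) cube([1852, 97, 65]);
translate([645, 489, 32]) cube([65, 18, 1219]);
translate([781, 489, 32]) cube([65, 18, 1219]);
translate([917, 489, 32]) cube([65, 18, 1219]);
translate([1053, 489, 32]) cube([65, 18, 1219]);
translate([1189, 489, 32]) cube([65, 18, 1219]);
translate([1325, 489, 32]) cube([65, 18, 1219]);
translate([1461, 489, 32]) cube([65, 18, 1219]);
translate([1597, 489, 32]) cube([65, 18, 1219]);
translate([1733, 489, 32]) cube([65, 18, 1219]);
translate([1869, 489, 32]) cube([65, 18, 1219]);
translate([2005, 489, 32]) cube([65, 18, 1219]);
translate([2141, 489, 32]) cube([65, 18, 1219]);
translate([2277, 489, 32]) cube([65, 18, 1219]);


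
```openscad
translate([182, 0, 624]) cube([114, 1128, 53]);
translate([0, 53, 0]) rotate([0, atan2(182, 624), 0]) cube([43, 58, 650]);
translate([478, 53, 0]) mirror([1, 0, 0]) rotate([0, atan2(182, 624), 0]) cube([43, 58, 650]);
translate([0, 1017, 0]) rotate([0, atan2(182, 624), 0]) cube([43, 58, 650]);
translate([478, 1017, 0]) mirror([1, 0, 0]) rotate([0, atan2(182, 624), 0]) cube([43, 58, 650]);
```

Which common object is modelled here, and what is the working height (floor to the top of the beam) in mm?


A sawhorse. The overall height is 677 mm.

A beam across two mirrored pairs of raked legs — a sawhorse. The beam's underside is at z = 624 (matching the legs' vertical rise in atan2(182, 624)) and the beam is 53 mm tall, so its top is at 624 + 53 = 677 mm. The raked legs top out at the beam's underside, so that is the highest point.


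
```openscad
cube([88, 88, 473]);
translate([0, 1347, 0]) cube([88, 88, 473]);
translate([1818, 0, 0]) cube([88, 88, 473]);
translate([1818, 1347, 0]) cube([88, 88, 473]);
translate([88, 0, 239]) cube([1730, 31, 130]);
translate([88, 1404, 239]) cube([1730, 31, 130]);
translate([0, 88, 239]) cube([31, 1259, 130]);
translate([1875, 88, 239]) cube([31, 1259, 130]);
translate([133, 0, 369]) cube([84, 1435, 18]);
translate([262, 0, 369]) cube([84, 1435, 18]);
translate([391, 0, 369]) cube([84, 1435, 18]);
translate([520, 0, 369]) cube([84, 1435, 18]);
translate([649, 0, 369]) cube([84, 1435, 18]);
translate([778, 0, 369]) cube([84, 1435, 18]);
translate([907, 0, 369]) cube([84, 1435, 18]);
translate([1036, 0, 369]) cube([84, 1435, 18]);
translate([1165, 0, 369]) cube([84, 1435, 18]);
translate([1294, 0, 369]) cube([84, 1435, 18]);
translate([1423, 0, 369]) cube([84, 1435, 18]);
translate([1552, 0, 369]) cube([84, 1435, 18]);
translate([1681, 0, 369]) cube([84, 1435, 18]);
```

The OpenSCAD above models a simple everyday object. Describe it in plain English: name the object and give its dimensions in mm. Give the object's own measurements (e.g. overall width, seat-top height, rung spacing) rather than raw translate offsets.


A bed frame 1906 mm long (x) by 1435 mm wide (y). Four 88×88 mm corner posts, 473 mm tall, at the corners of the footprint. Four rails of 31 mm thickness and 130 mm height run between adjacent posts with their undersides at z = 239 mm, their outer faces flush with the outside of the frame (the two x-running rails run between the posts' inner faces; the two y-running rails run between the posts' inner faces). 13 slats, each 84 mm wide (x) and 18 mm thick, lie across the top of the two x-running rails, running the full 1435 mm width of the frame in y; along x they sit between the end posts with a 45 mm gap after the −x posts and between neighbouring slats, leaving 53 mm before the +x posts.


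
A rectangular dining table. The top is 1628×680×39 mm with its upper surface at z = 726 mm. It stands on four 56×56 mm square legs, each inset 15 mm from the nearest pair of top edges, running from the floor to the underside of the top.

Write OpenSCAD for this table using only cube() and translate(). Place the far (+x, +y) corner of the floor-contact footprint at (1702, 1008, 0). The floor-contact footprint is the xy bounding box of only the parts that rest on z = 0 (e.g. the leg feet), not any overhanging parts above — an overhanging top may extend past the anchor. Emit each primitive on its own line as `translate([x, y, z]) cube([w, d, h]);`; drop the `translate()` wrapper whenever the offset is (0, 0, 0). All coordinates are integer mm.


// leg_h = 726 - 39 = 687
translate([89, 343, 687]) cube([1628, 680, 39]);
translate([104, 358, 0]) cube([56, 56, 687]);
translate([1646, 358, 0]) cube([56, 56, 687]);
translate([104, 952, 0]) cube([56, 56, 687]);
translate([1646, 952, 0]) cube([56, 56, 687]);


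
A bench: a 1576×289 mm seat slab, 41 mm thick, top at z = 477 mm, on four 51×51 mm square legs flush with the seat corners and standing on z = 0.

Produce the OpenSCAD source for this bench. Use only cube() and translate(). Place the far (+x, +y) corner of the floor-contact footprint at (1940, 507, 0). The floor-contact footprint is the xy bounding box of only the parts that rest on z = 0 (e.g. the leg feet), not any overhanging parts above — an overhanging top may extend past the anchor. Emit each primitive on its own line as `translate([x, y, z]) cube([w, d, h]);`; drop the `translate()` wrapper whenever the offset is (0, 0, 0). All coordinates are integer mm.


translate([364, 218, 436]) cube([1576, 289, 41]);
translate([364, 218, 0]) cube([51, 51, 436]);
translate([364, 456, 0]) cube([51, 51, 436]);
translate([1889, 218, 0]) cube([51, 51, 436]);
translate([1889, 456, 0]) cube([51, 51, 436]);


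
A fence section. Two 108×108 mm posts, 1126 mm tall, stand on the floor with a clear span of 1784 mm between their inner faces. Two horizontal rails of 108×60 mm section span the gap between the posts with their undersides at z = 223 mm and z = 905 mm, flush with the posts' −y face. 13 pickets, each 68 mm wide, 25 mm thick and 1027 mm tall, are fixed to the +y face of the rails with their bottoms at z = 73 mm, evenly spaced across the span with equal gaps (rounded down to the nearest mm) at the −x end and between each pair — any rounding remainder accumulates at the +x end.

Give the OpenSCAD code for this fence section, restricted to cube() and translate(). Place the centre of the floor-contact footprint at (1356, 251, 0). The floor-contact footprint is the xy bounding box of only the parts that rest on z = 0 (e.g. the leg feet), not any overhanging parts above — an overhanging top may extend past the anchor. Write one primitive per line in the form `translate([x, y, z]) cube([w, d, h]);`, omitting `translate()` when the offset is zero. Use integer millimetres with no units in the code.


translate([356, 197, 0]) cube([108, 108, 1126]);
translate([2248, 197, 0]) cube([108, 108, 1126]);
translate([464, 197, 223]) cube([1784, 108, 60]);
translate([464, 197, 905]) cube([1784, 108, 60]);
translate([528, 305, 73]) cube([68, 25, 1027]);
translate([660, 305, 73]) cube([68, 25, 1027]);
translate([792, 305, 73]) cube([68, 25, 1027]);
translate([924, 305, 73]) cube([68, 25, 1027]);
translate([1056, 305, 73]) cube([68, 25, 1027]);
translate([1188, 305, 73]) cube([68, 25, 1027]);
translate([1320, 305, 73]) cube([68, 25, 1027]);
translate([1452, 305, 73]) cube([68, 25, 1027]);
translate([1584, 305, 73]) cube([68, 25, 1027]);
translate([1716, 305, 73]) cube([68, 25, 1027]);
translate([1848, 305, 73]) cube([68, 25, 1027]);
translate([1980, 305, 73]) cube([68, 25, 1027]);
translate([2112, 305, 73]) cube([68, 25, 1027]);


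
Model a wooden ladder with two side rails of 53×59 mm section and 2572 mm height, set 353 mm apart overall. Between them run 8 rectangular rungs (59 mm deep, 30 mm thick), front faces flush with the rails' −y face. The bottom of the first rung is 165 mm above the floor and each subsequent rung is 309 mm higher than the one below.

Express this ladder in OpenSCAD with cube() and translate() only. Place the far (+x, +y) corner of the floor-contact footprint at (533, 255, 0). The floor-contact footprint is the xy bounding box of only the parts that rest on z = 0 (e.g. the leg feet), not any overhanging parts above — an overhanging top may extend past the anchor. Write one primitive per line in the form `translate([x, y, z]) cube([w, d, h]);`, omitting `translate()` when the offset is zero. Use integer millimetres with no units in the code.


// rung span = 353 - 2*53 = 247
// rung[k] z = 165 + k*309
translate([180, 196, 0]) cube([53, 59, 2572]);
translate([480, 196, 0]) cube([53, 59, 2572]);
translate([233, 196, 165]) cube([247, 59, 30]);
translate([233, 196, 474]) cube([247, 59, 30]);
translate([233, 196, 783]) cube([247, 59, 30]);
translate([233, 196, 1092]) cube([247, 59, 30]);
translate([233, 196, 1401]) cube([247, 59, 30]);
translate([233, 196, 1710]) cube([247, 59, 30]);
translate([233, 196, 2019]) cube([247, 59, 30]);
translate([233, 196, 2328]) cube([247, 59, 30]);


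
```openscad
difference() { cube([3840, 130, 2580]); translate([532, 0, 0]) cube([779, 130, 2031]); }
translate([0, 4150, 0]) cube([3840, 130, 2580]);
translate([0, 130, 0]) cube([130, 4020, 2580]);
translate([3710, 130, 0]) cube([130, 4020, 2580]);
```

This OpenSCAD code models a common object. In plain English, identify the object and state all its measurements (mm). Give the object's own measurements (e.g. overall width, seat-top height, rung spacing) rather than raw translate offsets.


A single room: four walls, each 2580 mm tall and 130 mm thick, enclosing an outside footprint 3840×4280 mm (x × y), no floor or roof. The front and back walls (−y and +y sides) run the full x-width; the side walls fit between their inner faces. A door opening 779 mm wide and 2031 mm tall is cut through the front wall from the floor up, its −x edge 532 mm from the wall's −x end.


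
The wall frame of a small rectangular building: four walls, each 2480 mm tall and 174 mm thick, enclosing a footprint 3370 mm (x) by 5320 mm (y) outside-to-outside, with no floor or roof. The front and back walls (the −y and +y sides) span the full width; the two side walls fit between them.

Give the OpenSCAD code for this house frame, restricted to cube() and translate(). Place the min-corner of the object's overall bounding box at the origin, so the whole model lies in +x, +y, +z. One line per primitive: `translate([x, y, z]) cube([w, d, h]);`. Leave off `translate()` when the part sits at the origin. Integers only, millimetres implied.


cube([3370, 174, 2480]);
translate([0, 5146, 0]) cube([3370, 174, 2480]);
translate([0, 174, 0]) cube([174, 4972, 2480]);
translate([3196, 174, 0]) cube([174, 4972, 2480]);


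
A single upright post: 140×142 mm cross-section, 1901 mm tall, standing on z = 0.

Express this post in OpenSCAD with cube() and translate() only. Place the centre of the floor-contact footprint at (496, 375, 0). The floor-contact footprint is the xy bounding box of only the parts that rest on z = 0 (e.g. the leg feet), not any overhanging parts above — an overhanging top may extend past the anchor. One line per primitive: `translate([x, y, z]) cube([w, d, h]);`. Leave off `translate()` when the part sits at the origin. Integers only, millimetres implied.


translate([426, 304, 0]) cube([140, 142, 1901]);


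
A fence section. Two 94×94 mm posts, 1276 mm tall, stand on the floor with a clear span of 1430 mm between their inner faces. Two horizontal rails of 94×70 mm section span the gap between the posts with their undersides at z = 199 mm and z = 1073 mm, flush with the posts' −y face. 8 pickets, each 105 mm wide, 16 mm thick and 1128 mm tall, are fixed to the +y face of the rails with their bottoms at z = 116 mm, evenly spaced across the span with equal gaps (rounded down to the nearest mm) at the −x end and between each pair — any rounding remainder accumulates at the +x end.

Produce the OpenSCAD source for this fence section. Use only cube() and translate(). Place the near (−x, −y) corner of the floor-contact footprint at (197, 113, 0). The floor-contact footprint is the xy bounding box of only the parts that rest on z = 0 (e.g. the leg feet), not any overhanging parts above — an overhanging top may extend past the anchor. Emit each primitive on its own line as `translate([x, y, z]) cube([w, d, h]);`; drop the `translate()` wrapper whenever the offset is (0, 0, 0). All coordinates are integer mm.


translate([197, 113, 0]) cube([94, 94, 1276]);
translate([1721, 113, 0]) cube([94, 94, 1276]);
translate([291, 113, 199]) cube([1430, 94, 70]);
translate([291, 113, 1073]) cube([1430, 94, 70]);
translate([356, 207, 116]) cube([105, 16, 1128]);
translate([526, 207, 116]) cube([105, 16, 1128]);
translate([696, 207, 116]) cube([105, 16, 1128]);
translate([866, 207, 116]) cube([105, 16, 1128]);
translate([1036, 207, 116]) cube([105, 16, 1128]);
translate([1206, 207, 116]) cube([105, 16, 1128]);
translate([1376, 207, 116]) cube([105, 16, 1128]);
translate([1546, 207, 116]) cube([105, 16, 1128]);


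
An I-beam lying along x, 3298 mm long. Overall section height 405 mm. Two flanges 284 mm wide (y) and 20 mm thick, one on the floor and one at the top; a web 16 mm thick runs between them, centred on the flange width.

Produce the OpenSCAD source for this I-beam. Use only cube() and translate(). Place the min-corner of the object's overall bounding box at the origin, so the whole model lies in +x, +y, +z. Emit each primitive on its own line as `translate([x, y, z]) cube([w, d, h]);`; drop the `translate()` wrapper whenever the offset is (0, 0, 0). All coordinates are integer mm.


cube([3298, 284, 20]);
translate([0, 134, 20]) cube([3298, 16, 365]);
translate([0, 0, 385]) cube([3298, 284, 20]);


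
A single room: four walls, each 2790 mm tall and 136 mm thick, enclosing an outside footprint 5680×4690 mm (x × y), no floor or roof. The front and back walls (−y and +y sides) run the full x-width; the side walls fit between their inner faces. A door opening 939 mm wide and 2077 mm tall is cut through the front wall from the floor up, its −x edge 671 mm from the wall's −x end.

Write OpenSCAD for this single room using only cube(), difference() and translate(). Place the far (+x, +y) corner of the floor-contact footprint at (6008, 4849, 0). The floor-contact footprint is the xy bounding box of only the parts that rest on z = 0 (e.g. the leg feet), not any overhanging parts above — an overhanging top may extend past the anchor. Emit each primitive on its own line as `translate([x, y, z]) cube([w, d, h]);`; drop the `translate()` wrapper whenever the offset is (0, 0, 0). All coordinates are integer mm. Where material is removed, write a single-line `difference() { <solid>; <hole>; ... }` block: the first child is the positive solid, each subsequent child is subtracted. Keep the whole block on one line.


difference() { translate([328, 159, 0]) cube([5680, 136, 2790]); translate([999, 159, 0]) cube([939, 136, 2077]); }
translate([328, 4713, 0]) cube([5680, 136, 2790]);
translate([328, 295, 0]) cube([136, 4418, 2790]);
translate([5872, 295, 0]) cube([136, 4418, 2790]);


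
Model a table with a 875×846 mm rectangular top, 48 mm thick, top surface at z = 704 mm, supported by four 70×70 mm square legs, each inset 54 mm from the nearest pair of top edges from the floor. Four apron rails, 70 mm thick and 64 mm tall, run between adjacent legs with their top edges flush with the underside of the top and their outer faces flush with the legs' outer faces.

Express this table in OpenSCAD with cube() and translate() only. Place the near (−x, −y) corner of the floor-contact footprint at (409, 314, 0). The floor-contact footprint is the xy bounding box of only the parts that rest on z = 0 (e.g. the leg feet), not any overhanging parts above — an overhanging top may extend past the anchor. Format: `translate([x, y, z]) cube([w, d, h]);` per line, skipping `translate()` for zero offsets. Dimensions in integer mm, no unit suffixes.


translate([355, 260, 656]) cube([875, 846, 48]);
translate([409, 314, 0]) cube([70, 70, 656]);
translate([1106, 314, 0]) cube([70, 70, 656]);
translate([409, 982, 0]) cube([70, 70, 656]);
translate([1106, 982, 0]) cube([70, 70, 656]);
translate([479, 314, 592]) cube([627, 70, 64]);
translate([479, 982, 592]) cube([627, 70, 64]);
translate([409, 384, 592]) cube([70, 598, 64]);
translate([1106, 384, 592]) cube([70, 598, 64]);


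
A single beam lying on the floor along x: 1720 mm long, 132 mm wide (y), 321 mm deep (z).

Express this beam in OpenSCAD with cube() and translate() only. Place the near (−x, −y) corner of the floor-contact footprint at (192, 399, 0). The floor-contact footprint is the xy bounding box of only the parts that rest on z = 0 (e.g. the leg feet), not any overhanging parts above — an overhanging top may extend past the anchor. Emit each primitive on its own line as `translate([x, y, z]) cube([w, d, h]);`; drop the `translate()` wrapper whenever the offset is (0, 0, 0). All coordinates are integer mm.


translate([192, 399, 0]) cube([1720, 132, 321]);


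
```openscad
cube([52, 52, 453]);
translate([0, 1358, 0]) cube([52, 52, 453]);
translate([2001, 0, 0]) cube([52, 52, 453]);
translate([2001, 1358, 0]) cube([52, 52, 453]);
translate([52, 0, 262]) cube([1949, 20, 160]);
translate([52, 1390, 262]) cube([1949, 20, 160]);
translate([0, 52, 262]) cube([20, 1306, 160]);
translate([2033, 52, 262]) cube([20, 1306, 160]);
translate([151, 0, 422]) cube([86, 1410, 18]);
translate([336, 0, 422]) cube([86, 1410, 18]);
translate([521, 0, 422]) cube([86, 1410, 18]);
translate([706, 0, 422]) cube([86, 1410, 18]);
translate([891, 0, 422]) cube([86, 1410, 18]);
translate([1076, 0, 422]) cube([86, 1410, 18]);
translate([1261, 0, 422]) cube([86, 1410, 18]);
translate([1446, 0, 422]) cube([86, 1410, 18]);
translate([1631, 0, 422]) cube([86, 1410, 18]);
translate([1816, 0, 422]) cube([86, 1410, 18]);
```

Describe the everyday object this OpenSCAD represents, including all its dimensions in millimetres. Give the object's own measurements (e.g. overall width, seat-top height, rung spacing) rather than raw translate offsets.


A bed frame 2053 mm long (x) by 1410 mm wide (y). Four 52×52 mm corner posts, 453 mm tall, at the corners of the footprint. Four rails of 20 mm thickness and 160 mm height run between adjacent posts with their undersides at z = 262 mm, their outer faces flush with the outside of the frame (the two x-running rails run between the posts' inner faces; the two y-running rails run between the posts' inner faces). 10 slats, each 86 mm wide (x) and 18 mm thick, lie across the top of the two x-running rails, running the full 1410 mm width of the frame in y; along x they sit between the end posts with a 99 mm gap after the −x posts and between neighbouring slats and before the +x posts.


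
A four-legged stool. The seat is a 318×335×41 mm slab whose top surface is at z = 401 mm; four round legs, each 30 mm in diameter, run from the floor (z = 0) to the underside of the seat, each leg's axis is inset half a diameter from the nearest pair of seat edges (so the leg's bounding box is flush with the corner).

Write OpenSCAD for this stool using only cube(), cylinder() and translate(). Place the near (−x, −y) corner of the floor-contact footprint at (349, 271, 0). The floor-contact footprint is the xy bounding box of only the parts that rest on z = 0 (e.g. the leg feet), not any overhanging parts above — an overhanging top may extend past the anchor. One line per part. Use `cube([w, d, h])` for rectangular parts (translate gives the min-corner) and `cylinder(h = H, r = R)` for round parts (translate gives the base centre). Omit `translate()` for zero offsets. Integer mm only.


// leg_h = 401 - 41 = 360
translate([349, 271, 360]) cube([318, 335, 41]);
translate([364, 286, 0]) cylinder(h = 360, r = 15);
translate([652, 286, 0]) cylinder(h = 360, r = 15);
translate([364, 591, 0]) cylinder(h = 360, r = 15);
translate([652, 591, 0]) cylinder(h = 360, r = 15);


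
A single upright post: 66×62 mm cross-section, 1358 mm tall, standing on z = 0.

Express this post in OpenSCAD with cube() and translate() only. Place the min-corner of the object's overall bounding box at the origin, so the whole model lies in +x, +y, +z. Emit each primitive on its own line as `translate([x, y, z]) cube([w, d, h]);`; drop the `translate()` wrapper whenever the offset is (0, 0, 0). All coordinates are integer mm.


cube([66, 62, 1358]);


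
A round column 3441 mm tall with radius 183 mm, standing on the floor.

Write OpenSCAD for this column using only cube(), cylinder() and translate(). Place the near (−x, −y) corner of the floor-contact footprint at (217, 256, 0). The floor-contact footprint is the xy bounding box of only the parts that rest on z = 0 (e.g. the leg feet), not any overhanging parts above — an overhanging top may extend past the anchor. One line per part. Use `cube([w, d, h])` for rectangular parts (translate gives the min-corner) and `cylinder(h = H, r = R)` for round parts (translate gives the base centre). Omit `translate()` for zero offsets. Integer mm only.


translate([400, 439, 0]) cylinder(h = 3441, r = 183);


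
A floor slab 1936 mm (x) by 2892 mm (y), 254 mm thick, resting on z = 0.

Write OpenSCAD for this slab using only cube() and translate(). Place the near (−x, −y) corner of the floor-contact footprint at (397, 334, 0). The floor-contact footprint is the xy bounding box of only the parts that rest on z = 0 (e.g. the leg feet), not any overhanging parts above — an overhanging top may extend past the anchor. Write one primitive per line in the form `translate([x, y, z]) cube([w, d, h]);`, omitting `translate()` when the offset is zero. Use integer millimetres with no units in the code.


translate([397, 334, 0]) cube([1936, 2892, 254]);


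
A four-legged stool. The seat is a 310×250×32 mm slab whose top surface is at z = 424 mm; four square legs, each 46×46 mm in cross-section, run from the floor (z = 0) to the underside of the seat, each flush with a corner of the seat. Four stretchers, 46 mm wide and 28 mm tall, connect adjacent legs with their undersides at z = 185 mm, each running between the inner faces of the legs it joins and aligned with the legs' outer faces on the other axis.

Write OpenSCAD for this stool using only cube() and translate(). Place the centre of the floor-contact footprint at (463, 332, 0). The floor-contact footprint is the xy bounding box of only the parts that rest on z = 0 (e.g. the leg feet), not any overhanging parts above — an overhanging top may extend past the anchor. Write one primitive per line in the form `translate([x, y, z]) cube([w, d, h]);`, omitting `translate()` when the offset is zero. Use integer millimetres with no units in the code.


translate([308, 207, 392]) cube([310, 250, 32]);
translate([308, 207, 0]) cube([46, 46, 392]);
translate([572, 207, 0]) cube([46, 46, 392]);
translate([308, 411, 0]) cube([46, 46, 392]);
translate([572, 411, 0]) cube([46, 46, 392]);
translate([354, 207, 185]) cube([218, 46, 28]);
translate([354, 411, 185]) cube([218, 46, 28]);
translate([308, 253, 185]) cube([46, 158, 28]);
translate([572, 253, 185]) cube([46, 158, 28]);


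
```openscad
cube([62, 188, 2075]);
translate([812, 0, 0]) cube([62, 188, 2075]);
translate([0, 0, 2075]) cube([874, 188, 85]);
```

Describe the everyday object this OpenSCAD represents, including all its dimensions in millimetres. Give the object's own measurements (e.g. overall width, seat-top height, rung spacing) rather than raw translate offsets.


A door frame. The clear opening is 750 mm wide and 2075 mm high. Two 62 mm wide jambs, 188 mm deep, stand either side of the opening from the floor to the top of the opening. A 85 mm thick head sits across the top of both jambs, spanning the full outside width of the frame.


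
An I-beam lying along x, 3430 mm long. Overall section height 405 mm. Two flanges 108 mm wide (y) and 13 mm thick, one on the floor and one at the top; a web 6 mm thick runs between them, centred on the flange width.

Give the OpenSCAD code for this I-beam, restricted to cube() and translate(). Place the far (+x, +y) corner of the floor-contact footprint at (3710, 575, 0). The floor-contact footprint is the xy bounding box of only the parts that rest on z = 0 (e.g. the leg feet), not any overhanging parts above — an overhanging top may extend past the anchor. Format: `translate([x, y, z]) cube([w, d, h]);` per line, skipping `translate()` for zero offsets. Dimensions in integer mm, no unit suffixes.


translate([280, 467, 0]) cube([3430, 108, 13]);
translate([280, 518, 13]) cube([3430, 6, 379]);
translate([280, 467, 392]) cube([3430, 108, 13]);


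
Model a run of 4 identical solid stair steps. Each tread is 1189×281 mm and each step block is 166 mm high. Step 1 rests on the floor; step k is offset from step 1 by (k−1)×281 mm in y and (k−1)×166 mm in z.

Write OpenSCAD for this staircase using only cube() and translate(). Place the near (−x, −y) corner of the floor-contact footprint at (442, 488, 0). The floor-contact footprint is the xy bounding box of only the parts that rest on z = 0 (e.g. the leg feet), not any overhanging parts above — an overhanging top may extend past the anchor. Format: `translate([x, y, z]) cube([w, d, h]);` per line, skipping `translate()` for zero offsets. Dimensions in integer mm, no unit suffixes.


translate([442, 488, 0]) cube([1189, 281, 166]);
translate([442, 769, 166]) cube([1189, 281, 166]);
translate([442, 1050, 332]) cube([1189, 281, 166]);
translate([442, 1331, 498]) cube([1189, 281, 166]);


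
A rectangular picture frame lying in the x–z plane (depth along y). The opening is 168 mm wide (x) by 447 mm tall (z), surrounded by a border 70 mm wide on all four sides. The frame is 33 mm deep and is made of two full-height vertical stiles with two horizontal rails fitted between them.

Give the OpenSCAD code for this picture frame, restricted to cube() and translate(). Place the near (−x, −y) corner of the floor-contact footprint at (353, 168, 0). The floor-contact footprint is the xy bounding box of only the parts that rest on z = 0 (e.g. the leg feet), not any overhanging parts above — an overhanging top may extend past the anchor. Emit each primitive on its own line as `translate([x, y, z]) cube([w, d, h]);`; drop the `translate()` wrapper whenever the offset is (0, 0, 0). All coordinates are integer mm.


translate([353, 168, 0]) cube([70, 33, 587]);
translate([591, 168, 0]) cube([70, 33, 587]);
translate([423, 168, 0]) cube([168, 33, 70]);
translate([423, 168, 517]) cube([168, 33, 70]);


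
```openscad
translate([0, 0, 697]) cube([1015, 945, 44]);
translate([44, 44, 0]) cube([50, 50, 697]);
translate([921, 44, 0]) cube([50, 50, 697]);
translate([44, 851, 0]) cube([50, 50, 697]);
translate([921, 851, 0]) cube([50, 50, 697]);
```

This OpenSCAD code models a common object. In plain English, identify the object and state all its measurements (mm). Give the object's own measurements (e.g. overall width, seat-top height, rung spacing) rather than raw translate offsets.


A table: top 1015 mm (x) × 945 mm (y), 44 mm thick, upper face at z = 741 mm, on four 50×50 mm square legs, each inset 44 mm from the nearest pair of top edges from z = 0 to the bottom of the top.


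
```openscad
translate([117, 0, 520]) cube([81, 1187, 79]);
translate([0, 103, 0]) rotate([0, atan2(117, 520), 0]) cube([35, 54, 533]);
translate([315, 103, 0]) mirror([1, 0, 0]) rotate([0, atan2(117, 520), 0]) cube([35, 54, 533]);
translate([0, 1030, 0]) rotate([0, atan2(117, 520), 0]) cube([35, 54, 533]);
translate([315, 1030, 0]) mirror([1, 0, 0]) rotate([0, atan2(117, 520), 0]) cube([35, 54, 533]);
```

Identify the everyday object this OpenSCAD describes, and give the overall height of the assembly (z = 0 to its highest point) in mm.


A sawhorse. The overall height is 599 mm.

A beam across two mirrored pairs of raked legs — a sawhorse. The beam's underside is at z = 520 (matching the legs' vertical rise in atan2(117, 520)) and the beam is 79 mm tall, so its top is at 520 + 79 = 599 mm. The raked legs top out at the beam's underside, so that is the highest point.


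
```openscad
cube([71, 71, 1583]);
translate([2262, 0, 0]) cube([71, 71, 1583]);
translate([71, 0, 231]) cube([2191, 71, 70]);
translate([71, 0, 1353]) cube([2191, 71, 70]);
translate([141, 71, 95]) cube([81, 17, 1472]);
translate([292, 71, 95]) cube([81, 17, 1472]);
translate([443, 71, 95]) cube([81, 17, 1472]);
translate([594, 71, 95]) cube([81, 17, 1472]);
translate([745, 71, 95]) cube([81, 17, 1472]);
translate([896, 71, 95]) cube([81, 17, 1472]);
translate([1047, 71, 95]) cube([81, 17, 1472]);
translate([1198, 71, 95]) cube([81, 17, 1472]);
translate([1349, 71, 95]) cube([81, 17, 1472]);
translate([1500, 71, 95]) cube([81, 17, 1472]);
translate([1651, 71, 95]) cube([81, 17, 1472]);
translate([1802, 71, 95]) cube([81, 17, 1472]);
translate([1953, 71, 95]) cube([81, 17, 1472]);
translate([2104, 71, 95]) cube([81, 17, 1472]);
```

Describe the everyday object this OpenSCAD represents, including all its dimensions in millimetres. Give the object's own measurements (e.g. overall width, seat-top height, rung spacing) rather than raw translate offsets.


A fence section. Two 71×71 mm posts, 1583 mm tall, stand on the floor with a clear span of 2191 mm between their inner faces. Two horizontal rails of 71×70 mm section span the gap between the posts with their undersides at z = 231 mm and z = 1353 mm, flush with the posts' −y face. 14 pickets, each 81 mm wide, 17 mm thick and 1472 mm tall, are fixed to the +y face of the rails with their bottoms at z = 95 mm, spaced across the span with a 70 mm gap after the −x post and between neighbouring pickets, with 77 mm left before the +x post.
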